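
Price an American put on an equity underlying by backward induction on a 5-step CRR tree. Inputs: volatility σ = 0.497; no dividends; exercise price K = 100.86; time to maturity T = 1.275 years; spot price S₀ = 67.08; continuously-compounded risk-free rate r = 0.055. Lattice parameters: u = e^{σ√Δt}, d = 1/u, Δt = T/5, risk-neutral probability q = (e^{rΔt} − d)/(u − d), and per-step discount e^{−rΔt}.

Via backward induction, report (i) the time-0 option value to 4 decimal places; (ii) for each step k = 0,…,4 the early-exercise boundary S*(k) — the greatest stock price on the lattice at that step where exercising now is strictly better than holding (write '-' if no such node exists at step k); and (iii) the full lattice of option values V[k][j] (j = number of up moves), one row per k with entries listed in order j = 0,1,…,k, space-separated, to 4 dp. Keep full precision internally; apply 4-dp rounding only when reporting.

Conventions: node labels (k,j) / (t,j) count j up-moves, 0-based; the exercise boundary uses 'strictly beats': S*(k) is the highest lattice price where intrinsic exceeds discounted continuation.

price = 36.9951
boundary = - 52.1912 40.6070 52.1912 67.0800
tree:
36.9951
48.6688 24.7099
60.2530 35.4527 13.1210
69.2660 48.6688 21.3490 4.0689
76.2785 60.2530 33.7800 7.7191 0.0000
81.7345 69.2660 48.6688 14.6438 0.0000 0.0000

params: Δt=0.25500 u=1.28527 d=0.77804 q=0.46543 e^(-rΔt)=0.98607
t_5 payoffs: 81.7345 69.2660 48.6688 14.6438 0.0000 0.0000
t_4: node(4,0) S=24.5815 payoff=76.2785 vs cont=74.8738 → 76.2785 [stop]  node(4,1) S=40.6070 payoff=60.2530 vs cont=58.8483 → 60.2530 [stop]  node(4,2) S=67.0800 payoff=33.7800 vs cont=32.3753 → 33.7800 [stop]  node(4,3) S=110.8116 payoff=0.0000 vs cont=7.7191 → 7.7191 [wait]  node(4,4) S=183.0532 payoff=0.0000 vs cont=0.0000 → 0.0000 [wait]  ⇒ S*(4)=67.0800
t_3: node(3,0) S=31.5940 payoff=69.2660 vs cont=67.8613 → 69.2660 [stop]  node(3,1) S=52.1912 payoff=48.6688 vs cont=47.2641 → 48.6688 [stop]  node(3,2) S=86.2162 payoff=14.6438 vs cont=21.3490 → 21.3490 [wait]  node(3,3) S=142.4234 payoff=0.0000 vs cont=4.0689 → 4.0689 [wait]  ⇒ S*(3)=52.1912
t_2: node(2,0) S=40.6070 payoff=60.2530 vs cont=58.8483 → 60.2530 [stop]  node(2,1) S=67.0800 payoff=33.7800 vs cont=35.4527 → 35.4527 [wait]  node(2,2) S=110.8116 payoff=0.0000 vs cont=13.1210 → 13.1210 [wait]  ⇒ S*(2)=40.6070
t_1: node(1,0) S=52.1912 payoff=48.6688 vs cont=48.0318 → 48.6688 [stop]  node(1,1) S=86.2162 payoff=14.6438 vs cont=24.7099 → 24.7099 [wait]  ⇒ S*(1)=52.1912
t_0: node(0,0) S=67.0800 payoff=33.7800 vs cont=36.9951 → 36.9951 [wait]  ⇒ S*(0)=-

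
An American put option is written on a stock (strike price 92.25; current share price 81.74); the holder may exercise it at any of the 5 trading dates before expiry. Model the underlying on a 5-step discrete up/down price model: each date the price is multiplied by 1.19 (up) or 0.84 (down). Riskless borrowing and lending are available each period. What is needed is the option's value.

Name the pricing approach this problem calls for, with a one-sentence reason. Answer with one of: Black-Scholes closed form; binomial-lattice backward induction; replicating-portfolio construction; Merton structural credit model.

Key observation: early exercise of the strike-92.25 put must be checked at each of the 5 dates (spot 81.74), which forces a node-by-node comparison of intrinsic and continuation value backward from expiry.

framework: binomial-lattice backward induction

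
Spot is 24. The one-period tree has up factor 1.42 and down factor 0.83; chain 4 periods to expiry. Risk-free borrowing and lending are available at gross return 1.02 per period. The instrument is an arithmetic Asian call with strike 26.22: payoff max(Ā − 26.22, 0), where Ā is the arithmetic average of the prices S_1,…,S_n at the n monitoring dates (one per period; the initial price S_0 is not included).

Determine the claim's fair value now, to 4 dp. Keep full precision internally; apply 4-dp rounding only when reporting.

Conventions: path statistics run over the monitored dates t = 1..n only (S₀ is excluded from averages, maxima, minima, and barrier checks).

Risk-neutral up-probability p* = (R−d)/(u−d) = (1.02−0.83)/(1.42−0.83) = 0.3220; the claim prices as the p*-weighted sum of path payoffs discounted by R^4.
Enumerate all 2^4 = 16 price paths (U = up ×1.42, D = down ×0.83); each path with k up-moves has probability p*^k·(1−p*)^(4−k).
DDDD: Ā=15.3916, payoff=0.0000, prob=0.211267
UDDD: Ā=26.3327, payoff=0.1127, prob=0.100352
DUDD: Ā=22.7927, payoff=0.0000, prob=0.100352
UUDD: Ā=38.9947, payoff=12.7747, prob=0.047667
DDUD: Ā=19.8545, payoff=0.0000, prob=0.100352
UDUD: Ā=33.9679, payoff=7.7479, prob=0.047667
DUUD: Ā=30.4279, payoff=4.2079, prob=0.047667
UUUD: Ā=52.0573, payoff=25.8373, prob=0.022642
DDDU: Ā=17.4157, payoff=0.0000, prob=0.100352
UDDU: Ā=29.7956, payoff=3.5756, prob=0.047667
DUDU: Ā=26.2556, payoff=0.0356, prob=0.047667
UUDU: Ā=44.9192, payoff=18.6992, prob=0.022642
DDUU: Ā=23.3174, payoff=0.0000, prob=0.047667
UDUU: Ā=39.8924, payoff=13.6724, prob=0.022642
DUUU: Ā=36.3524, payoff=10.1324, prob=0.022642
UUUU: Ā=62.1933, payoff=35.9733, prob=0.010755
Price = Σ prob·payoff / R^4 = 3.296538 / 1.082432 = 3.0455

price = 3.0455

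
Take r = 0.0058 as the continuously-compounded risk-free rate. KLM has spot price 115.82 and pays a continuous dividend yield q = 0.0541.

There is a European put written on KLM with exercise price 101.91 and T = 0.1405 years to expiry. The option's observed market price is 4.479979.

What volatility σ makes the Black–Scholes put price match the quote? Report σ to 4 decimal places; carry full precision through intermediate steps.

sigma = 0.5976

At σ = 0.5976 the Black–Scholes value reproduces the quote:
σ√T = 0.5976·√0.1405 = 0.224000
d₁ = (ln(S/K) + (r−q+σ²/2)T) / (σ√T) = (ln(115.82/101.91) + (0.0058−0.0541+0.5976²/2)·0.1405) / 0.224000 = (0.127947 + 0.018302) / 0.224000 = 0.652897
d₂ = d₁ − σ√T = 0.652897 − 0.224000 = 0.428896
e^{−rT} = 0.999185
e^{−qT} = 0.992428
N(−d₁) = 0.256911,  N(−d₂) = 0.333999
V = K·e^{−rT}·N(−d₂) − S·e^{−qT}·N(−d₁) = 34.010143 − 29.530164 = 4.479979 (equal to the quote); since ∂V/∂σ > 0 for all σ, the implied volatility is unique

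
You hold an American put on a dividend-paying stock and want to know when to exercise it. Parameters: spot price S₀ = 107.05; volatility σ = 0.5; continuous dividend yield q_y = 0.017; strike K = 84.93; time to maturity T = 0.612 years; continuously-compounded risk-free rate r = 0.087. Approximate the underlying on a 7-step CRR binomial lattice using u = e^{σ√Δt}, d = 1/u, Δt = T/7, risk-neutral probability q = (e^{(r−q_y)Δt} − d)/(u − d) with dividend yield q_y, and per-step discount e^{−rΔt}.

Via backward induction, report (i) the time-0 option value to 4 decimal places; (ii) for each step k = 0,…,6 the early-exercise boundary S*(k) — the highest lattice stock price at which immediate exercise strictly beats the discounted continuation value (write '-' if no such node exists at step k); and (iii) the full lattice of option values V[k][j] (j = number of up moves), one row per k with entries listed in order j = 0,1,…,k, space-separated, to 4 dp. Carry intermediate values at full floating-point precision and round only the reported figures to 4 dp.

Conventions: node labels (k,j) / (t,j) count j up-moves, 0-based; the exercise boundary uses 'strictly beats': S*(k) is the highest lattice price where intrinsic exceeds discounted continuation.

price = 5.3558
boundary = - - - - 59.2597 51.1155 59.2597
tree:
5.3558
8.3172 2.2805
12.5662 3.9149 0.5726
18.3491 6.5942 1.1178 0.0000
25.6703 10.8269 2.1819 0.0000 0.0000
33.8145 17.1425 4.2591 0.0000 0.0000 0.0000
40.8394 25.6703 8.3138 0.0000 0.0000 0.0000 0.0000
46.8989 33.8145 16.2285 0.0000 0.0000 0.0000 0.0000 0.0000

Δt=0.08743  u=1.15933  d=0.86257  q=0.48379  discount=0.99242
step 7 (expiry): payoffs max(K−S,0) = 46.8989 33.8145 16.2285 0.0000 0.0000 0.0000 0.0000 0.0000
step 6: (k=6,j=0): S=44.0906, K−S=40.8394, hold=40.2613 ⇒ V=40.8394 exercise | (k=6,j=1): S=59.2597, K−S=25.6703, hold=25.1148 ⇒ V=25.6703 exercise | (k=6,j=2): S=79.6477, K−S=5.2823, hold=8.3138 ⇒ V=8.3138 continue | (k=6,j=3): S=107.0500, K−S=0.0000, hold=0.0000 ⇒ V=0.0000 continue | (k=6,j=4): S=143.8799, K−S=0.0000, hold=0.0000 ⇒ V=0.0000 continue | (k=6,j=5): S=193.3810, K−S=0.0000, hold=0.0000 ⇒ V=0.0000 continue | (k=6,j=6): S=259.9127, K−S=0.0000, hold=0.0000 ⇒ V=0.0000 continue  boundary S*=59.2597
step 5: (k=5,j=0): S=51.1155, K−S=33.8145, hold=33.2469 ⇒ V=33.8145 exercise | (k=5,j=1): S=68.7015, K−S=16.2285, hold=17.1425 ⇒ V=17.1425 continue | (k=5,j=2): S=92.3379, K−S=0.0000, hold=4.2591 ⇒ V=4.2591 continue | (k=5,j=3): S=124.1062, K−S=0.0000, hold=0.0000 ⇒ V=0.0000 continue | (k=5,j=4): S=166.8042, K−S=0.0000, hold=0.0000 ⇒ V=0.0000 continue | (k=5,j=5): S=224.1923, K−S=0.0000, hold=0.0000 ⇒ V=0.0000 continue  boundary S*=51.1155
step 4: (k=4,j=0): S=59.2597, K−S=25.6703, hold=25.5536 ⇒ V=25.6703 exercise | (k=4,j=1): S=79.6477, K−S=5.2823, hold=10.8269 ⇒ V=10.8269 continue | (k=4,j=2): S=107.0500, K−S=0.0000, hold=2.1819 ⇒ V=2.1819 continue | (k=4,j=3): S=143.8799, K−S=0.0000, hold=0.0000 ⇒ V=0.0000 continue | (k=4,j=4): S=193.3810, K−S=0.0000, hold=0.0000 ⇒ V=0.0000 continue  boundary S*=59.2597
step 3: (k=3,j=0): S=68.7015, K−S=16.2285, hold=18.3491 ⇒ V=18.3491 continue | (k=3,j=1): S=92.3379, K−S=0.0000, hold=6.5942 ⇒ V=6.5942 continue | (k=3,j=2): S=124.1062, K−S=0.0000, hold=1.1178 ⇒ V=1.1178 continue | (k=3,j=3): S=166.8042, K−S=0.0000, hold=0.0000 ⇒ V=0.0000 continue  boundary S*=-
step 2: (k=2,j=0): S=79.6477, K−S=5.2823, hold=12.5662 ⇒ V=12.5662 continue | (k=2,j=1): S=107.0500, K−S=0.0000, hold=3.9149 ⇒ V=3.9149 continue | (k=2,j=2): S=143.8799, K−S=0.0000, hold=0.5726 ⇒ V=0.5726 continue  boundary S*=-
step 1: (k=1,j=0): S=92.3379, K−S=0.0000, hold=8.3172 ⇒ V=8.3172 continue | (k=1,j=1): S=124.1062, K−S=0.0000, hold=2.2805 ⇒ V=2.2805 continue  boundary S*=-
step 0: (k=0,j=0): S=107.0500, K−S=0.0000, hold=5.3558 ⇒ V=5.3558 continue  boundary S*=-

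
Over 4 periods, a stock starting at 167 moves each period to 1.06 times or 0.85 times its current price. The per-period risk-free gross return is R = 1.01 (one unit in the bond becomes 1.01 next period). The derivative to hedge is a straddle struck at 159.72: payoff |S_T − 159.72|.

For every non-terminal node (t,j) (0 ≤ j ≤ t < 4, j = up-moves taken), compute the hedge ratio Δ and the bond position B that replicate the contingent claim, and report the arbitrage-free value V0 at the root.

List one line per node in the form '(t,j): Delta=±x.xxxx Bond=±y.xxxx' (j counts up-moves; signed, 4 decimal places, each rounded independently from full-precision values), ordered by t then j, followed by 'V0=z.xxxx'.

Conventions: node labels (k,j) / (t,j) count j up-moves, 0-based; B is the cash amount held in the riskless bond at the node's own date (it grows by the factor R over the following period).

Under the risk-neutral measure, an up-move has probability p* = (R−d)/(u−d) = 0.7619 and values discount at R = 1.01.
Terminal payoffs: V(4,0)=72.5450, V(4,1)=51.0076, V(4,2)=24.1492, V(4,3)=9.3447, V(4,4)=51.1137
(3,0): S=102.5589. Δ = (V_up−V_dn)/(S_up−S_dn) = (51.0076−72.5450)/(108.7124−87.1750) = -1.0000. V = [p*·51.0076 + (1−p*)·72.5450]/1.01 = 55.5797. B = V − Δ·S = 158.1386.
(3,1): S=127.8969. Δ = (V_up−V_dn)/(S_up−S_dn) = (24.1492−51.0076)/(135.5708−108.7124) = -1.0000. V = [p*·24.1492 + (1−p*)·51.0076]/1.01 = 30.2417. B = V − Δ·S = 158.1386.
(3,2): S=159.4950. Δ = (V_up−V_dn)/(S_up−S_dn) = (9.3447−24.1492)/(169.0647−135.5708) = -0.4420. V = [p*·9.3447 + (1−p*)·24.1492]/1.01 = 12.7422. B = V − Δ·S = 83.2399.
(3,3): S=198.8997. Δ = (V_up−V_dn)/(S_up−S_dn) = (51.1137−9.3447)/(210.8337−169.0647) = 1.0000. V = [p*·51.1137 + (1−p*)·9.3447]/1.01 = 40.7611. B = V − Δ·S = -158.1386.
(2,0): S=120.6575. Δ = (V_up−V_dn)/(S_up−S_dn) = (30.2417−55.5797)/(127.8969−102.5589) = -1.0000. V = [p*·30.2417 + (1−p*)·55.5797]/1.01 = 35.9154. B = V − Δ·S = 156.5729.
(2,1): S=150.4670. Δ = (V_up−V_dn)/(S_up−S_dn) = (12.7422−30.2417)/(159.4950−127.8970) = -0.5538. V = [p*·12.7422 + (1−p*)·30.2417]/1.01 = 16.7413. B = V − Δ·S = 100.0722.
(2,2): S=187.6412. Δ = (V_up−V_dn)/(S_up−S_dn) = (40.7611−12.7422)/(198.8997−159.4950) = 0.7111. V = [p*·40.7611 + (1−p*)·12.7422]/1.01 = 33.7524. B = V − Δ·S = -99.6708.
(1,0): S=141.9500. Δ = (V_up−V_dn)/(S_up−S_dn) = (16.7413−35.9154)/(150.4670−120.6575) = -0.6432. V = [p*·16.7413 + (1−p*)·35.9154]/1.01 = 21.0956. B = V − Δ·S = 112.4007.
(1,1): S=177.0200. Δ = (V_up−V_dn)/(S_up−S_dn) = (33.7524−16.7413)/(187.6412−150.4670) = 0.4576. V = [p*·33.7524 + (1−p*)·16.7413]/1.01 = 29.4080. B = V − Δ·S = -51.5970.
(0,0): S=167.0000. Δ = (V_up−V_dn)/(S_up−S_dn) = (29.4080−21.0956)/(177.0200−141.9500) = 0.2370. V = [p*·29.4080 + (1−p*)·21.0956]/1.01 = 27.1573. B = V − Δ·S = -12.4257.
Sanity check at the root: Δ(0,0)·S0 + B(0,0) reproduces V0 = 27.1573.

(0,0): Delta=0.2370 Bond=-12.4257
(1,0): Delta=-0.6432 Bond=112.4007
(1,1): Delta=0.4576 Bond=-51.5970
(2,0): Delta=-1.0000 Bond=156.5729
(2,1): Delta=-0.5538 Bond=100.0722
(2,2): Delta=0.7111 Bond=-99.6708
(3,0): Delta=-1.0000 Bond=158.1386
(3,1): Delta=-1.0000 Bond=158.1386
(3,2): Delta=-0.4420 Bond=83.2399
(3,3): Delta=1.0000 Bond=-158.1386
V0=27.1573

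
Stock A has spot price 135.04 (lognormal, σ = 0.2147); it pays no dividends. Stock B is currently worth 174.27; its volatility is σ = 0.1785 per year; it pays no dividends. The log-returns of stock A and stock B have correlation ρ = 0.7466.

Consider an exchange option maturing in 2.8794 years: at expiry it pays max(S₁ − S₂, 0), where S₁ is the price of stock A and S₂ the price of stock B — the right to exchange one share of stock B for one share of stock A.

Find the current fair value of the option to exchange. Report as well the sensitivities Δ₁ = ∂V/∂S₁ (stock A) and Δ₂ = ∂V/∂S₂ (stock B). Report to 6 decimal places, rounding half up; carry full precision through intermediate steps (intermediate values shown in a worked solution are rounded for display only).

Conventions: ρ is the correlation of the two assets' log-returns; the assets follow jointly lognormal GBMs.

exchange price = 2.857197
Δ1 = 0.178360
Δ2 = -0.121814

σ_eff = √(σ₁² + σ₂² − 2ρσ₁σ₂) = √(0.2147² + 0.1785² − 2·0.7466·0.2147·0.1785) = 0.143990
d₁ = (ln(S₁/S₂) + (q₂ − q₁ + σ_eff²/2)T) / (σ_eff√T) = (ln(135.04/174.27) + (0.0 − 0.0 + 0.010367)·2.8794) / 0.244333 = -0.921633
d₂ = d₁ − σ_eff√T = -0.921633 − 0.244333 = -1.165966
N(d₁) = 0.178360,  N(d₂) = 0.121814
V = S₁·e^{−q₁T}·N(d₁) − S₂·e^{−q₂T}·N(d₂) = 24.085731 − 21.228534 = 2.857197
Key observation: pricing in stock B-units makes this a unit-strike call on the ratio S₁/S₂ — the risk-free rate cancels and cannot affect the value.
Δ₁ = e^{−q₁T}·N(d₁) = 0.178360;  Δ₂ = −e^{−q₂T}·N(d₂) = -0.121814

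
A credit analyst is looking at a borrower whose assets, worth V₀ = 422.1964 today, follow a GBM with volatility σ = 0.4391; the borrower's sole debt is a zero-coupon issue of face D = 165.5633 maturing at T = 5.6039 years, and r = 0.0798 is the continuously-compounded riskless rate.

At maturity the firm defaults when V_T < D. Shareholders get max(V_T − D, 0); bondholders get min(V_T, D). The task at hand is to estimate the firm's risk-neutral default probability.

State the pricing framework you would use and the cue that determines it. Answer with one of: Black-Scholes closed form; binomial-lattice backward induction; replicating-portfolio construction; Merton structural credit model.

Key observation: the data describe a firm's assets (V₀ = 422.1964, GBM) and a single zero-coupon debt of face 165.5633, so credit quantities follow from equity-as-call in the structural model.

framework: Merton structural credit model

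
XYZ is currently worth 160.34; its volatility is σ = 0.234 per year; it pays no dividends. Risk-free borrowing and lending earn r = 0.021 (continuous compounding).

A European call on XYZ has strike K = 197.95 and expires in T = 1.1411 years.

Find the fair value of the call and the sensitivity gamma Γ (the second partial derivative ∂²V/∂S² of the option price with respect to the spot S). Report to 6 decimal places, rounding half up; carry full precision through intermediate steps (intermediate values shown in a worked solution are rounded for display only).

price = 5.774251
Γ = 0.008202

σ√T = 0.234·√1.1411 = 0.249964
d₁ = (ln(S/K) + (r+σ²/2)T) / (σ√T) = (ln(160.34/197.95) + (0.021+0.234²/2)·1.1411) / 0.249964 = (-0.210718 + 0.055204) / 0.249964 = -0.622144
d₂ = d₁ − σ√T = -0.622144 − 0.249964 = -0.872108
e^{−rT} = 0.976322
N(d₁) = 0.266923,  N(d₂) = 0.191575
Call price V = S·N(d₁) − K·e^{−rT}·N(d₂) = 42.798511 − 37.024260 = 5.774251
φ(d₁) = (1/√(2π))·e^{−d₁²/2} = 0.328746
Γ = φ(d₁) / (S·σ·√T) = 0.008202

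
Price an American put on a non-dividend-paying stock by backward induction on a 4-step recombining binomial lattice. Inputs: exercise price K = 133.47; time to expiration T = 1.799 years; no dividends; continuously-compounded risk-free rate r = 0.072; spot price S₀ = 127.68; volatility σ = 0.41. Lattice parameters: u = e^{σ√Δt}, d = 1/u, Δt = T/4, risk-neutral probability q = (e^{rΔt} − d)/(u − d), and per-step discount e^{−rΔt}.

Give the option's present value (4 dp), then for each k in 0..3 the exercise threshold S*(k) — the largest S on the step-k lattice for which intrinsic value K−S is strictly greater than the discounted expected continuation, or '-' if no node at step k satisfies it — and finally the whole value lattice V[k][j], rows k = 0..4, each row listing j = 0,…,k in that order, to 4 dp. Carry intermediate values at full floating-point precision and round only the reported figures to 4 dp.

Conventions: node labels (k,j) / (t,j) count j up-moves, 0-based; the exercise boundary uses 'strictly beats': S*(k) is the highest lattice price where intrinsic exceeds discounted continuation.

params: Δt=0.44975 u=1.31648 d=0.75960 q=0.49079 e^(-rΔt)=0.96814
t_4 payoffs: 90.9622 59.7991 5.7900 0.0000 0.0000
t_3: node(3,0) S=55.9606 payoff=77.5094 vs cont=73.2566 → 77.5094 [stop]  node(3,1) S=96.9861 payoff=36.4839 vs cont=32.2312 → 36.4839 [stop]  node(3,2) S=168.0879 payoff=0.0000 vs cont=2.8544 → 2.8544 [wait]  node(3,3) S=291.3155 payoff=0.0000 vs cont=0.0000 → 0.0000 [wait]  ⇒ S*(3)=96.9861
t_2: node(2,0) S=73.6709 payoff=59.7991 vs cont=55.5464 → 59.7991 [stop]  node(2,1) S=127.6800 payoff=5.7900 vs cont=19.3423 → 19.3423 [wait]  node(2,2) S=221.2840 payoff=0.0000 vs cont=1.4072 → 1.4072 [wait]  ⇒ S*(2)=73.6709
t_1: node(1,0) S=96.9861 payoff=36.4839 vs cont=38.6705 → 38.6705 [wait]  node(1,1) S=168.0879 payoff=0.0000 vs cont=10.2040 → 10.2040 [wait]  ⇒ S*(1)=-
t_0: node(0,0) S=127.6800 payoff=5.7900 vs cont=23.9124 → 23.9124 [wait]  ⇒ S*(0)=-

price = 23.9124
boundary = - - 73.6709 96.9861
tree:
23.9124
38.6705 10.2040
59.7991 19.3423 1.4072
77.5094 36.4839 2.8544 0.0000
90.9622 59.7991 5.7900 0.0000 0.0000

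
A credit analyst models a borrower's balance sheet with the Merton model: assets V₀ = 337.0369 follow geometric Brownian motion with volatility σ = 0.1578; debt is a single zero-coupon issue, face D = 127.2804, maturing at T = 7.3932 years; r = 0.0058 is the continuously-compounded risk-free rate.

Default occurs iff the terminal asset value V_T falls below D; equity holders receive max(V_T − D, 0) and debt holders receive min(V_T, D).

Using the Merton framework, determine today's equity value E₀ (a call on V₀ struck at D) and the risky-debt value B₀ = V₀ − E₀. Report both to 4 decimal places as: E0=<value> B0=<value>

E0=215.3534 B0=121.6835

With assets at 337.0369 and a single debt payment of 127.2804 at 7.3932 years:
d₁ = [ln(V₀/D) + (r + σ²/2)T] / (σ√T)
   = [ln(337.0369/127.2804) + (0.0058 + 0.5·0.1578²)·7.3932] / (0.1578·√7.3932)
   = [0.973800 + 0.134929] / 0.429065 = 2.584057
d₂ = d₁ − σ√T = 2.584057 − 0.429065 = 2.154992
N(d₁) = 0.995118,  N(d₂) = 0.984419,  e^(−rT) = 0.958026
E₀ = V₀·N(d₁) − D·e^(−rT)·N(d₂)
   = 337.0369·0.995118 − 127.2804·0.958026·0.984419 = 215.353426
B₀ = V₀ − E₀ = 337.0369 − 215.353426 = 121.683474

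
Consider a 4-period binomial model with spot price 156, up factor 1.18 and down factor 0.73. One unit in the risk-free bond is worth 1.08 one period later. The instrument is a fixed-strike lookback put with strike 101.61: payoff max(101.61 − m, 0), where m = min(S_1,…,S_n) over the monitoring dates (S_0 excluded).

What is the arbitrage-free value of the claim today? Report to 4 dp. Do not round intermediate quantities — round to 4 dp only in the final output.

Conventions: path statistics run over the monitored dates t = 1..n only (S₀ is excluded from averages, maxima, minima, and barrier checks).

Set p* = 0.7778 (from d < R < u); the path-dependent value is the discounted p*-expectation over all price paths.
Enumerate all 2^4 = 16 price paths (U = up ×1.18, D = down ×0.73); each path with k up-moves has probability p*^k·(1−p*)^(4−k).
DDDD: m=44.3013, payoff=57.3087, prob=0.002439
UDDD: m=71.6102, payoff=29.9998, prob=0.008535
DUDD: m=71.6102, payoff=29.9998, prob=0.008535
UUDD: m=115.7536, payoff=0.0000, prob=0.029873
DDUD: m=71.6102, payoff=29.9998, prob=0.008535
UDUD: m=115.7536, payoff=0.0000, prob=0.029873
DUUD: m=113.8800, payoff=0.0000, prob=0.029873
UUUD: m=184.0800, payoff=0.0000, prob=0.104557
DDDU: m=60.6867, payoff=40.9233, prob=0.008535
UDDU: m=98.0962, payoff=3.5138, prob=0.029873
DUDU: m=98.0962, payoff=3.5138, prob=0.029873
UUDU: m=158.5665, payoff=0.0000, prob=0.104557
DDUU: m=83.1324, payoff=18.4776, prob=0.029873
UDUU: m=134.3784, payoff=0.0000, prob=0.104557
DUUU: m=113.8800, payoff=0.0000, prob=0.104557
UUUU: m=184.0800, payoff=0.0000, prob=0.365950
Price = Σ prob·payoff / R^4 = 2.019145 / 1.360489 = 1.4841

price = 1.4841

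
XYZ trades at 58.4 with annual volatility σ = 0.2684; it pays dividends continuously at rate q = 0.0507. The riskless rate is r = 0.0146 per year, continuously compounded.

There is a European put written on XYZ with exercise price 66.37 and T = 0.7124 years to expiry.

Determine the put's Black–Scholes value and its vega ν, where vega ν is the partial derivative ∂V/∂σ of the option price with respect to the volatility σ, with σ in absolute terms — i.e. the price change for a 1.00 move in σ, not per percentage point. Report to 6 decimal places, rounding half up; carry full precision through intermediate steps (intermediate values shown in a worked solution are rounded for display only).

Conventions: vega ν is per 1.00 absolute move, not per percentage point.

σ√T = 0.2684·√0.7124 = 0.226540
d₁ = (ln(S/K) + (r−q+σ²/2)T) / (σ√T) = (ln(58.4/66.37) + (0.0146−0.0507+0.2684²/2)·0.7124) / 0.226540 = (-0.127929 − 0.000058) / 0.226540 = -0.564964
d₂ = d₁ − σ√T = -0.564964 − 0.226540 = -0.791504
e^{−rT} = 0.989653
e^{−qT} = 0.964526
N(−d₁) = 0.713951,  N(−d₂) = 0.785675
Put price V = K·e^{−rT}·N(−d₂) − S·e^{−qT}·N(−d₁) = 51.605689 − 40.215640 = 11.390049
φ(d₁) = (1/√(2π))·e^{−d₁²/2} = 0.340095
ν = S·e^{−qT}·φ(d₁)·√T = 16.169210

price = 11.390049
ν = 16.169210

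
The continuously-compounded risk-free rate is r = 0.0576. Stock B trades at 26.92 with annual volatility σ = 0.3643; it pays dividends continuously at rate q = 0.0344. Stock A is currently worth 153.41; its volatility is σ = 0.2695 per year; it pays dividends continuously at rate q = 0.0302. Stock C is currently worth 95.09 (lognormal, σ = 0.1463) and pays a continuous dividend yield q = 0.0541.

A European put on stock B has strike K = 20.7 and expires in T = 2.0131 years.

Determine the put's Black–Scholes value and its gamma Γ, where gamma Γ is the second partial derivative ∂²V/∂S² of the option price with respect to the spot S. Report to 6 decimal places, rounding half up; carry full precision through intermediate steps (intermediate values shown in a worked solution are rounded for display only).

σ√T = 0.3643·√2.0131 = 0.516883
d₁ = (ln(S/K) + (r−q+σ²/2)T) / (σ√T) = (ln(26.92/20.7) + (0.0576−0.0344+0.3643²/2)·2.0131) / 0.516883 = (0.262736 + 0.180288) / 0.516883 = 0.857107
d₂ = d₁ − σ√T = 0.857107 − 0.516883 = 0.340224
e^{−rT} = 0.890516
e^{−qT} = 0.933093
N(−d₁) = 0.195693,  N(−d₂) = 0.366844
Put price V = K·e^{−rT}·N(−d₂) − S·e^{−qT}·N(−d₁) = 6.762280 − 4.915583 = 1.846697
φ(d₁) = (1/√(2π))·e^{−d₁²/2} = 0.276304
Γ = e^{−qT}·φ(d₁) / (S·σ·√T) = 0.018529

price = 1.846697
Γ = 0.018529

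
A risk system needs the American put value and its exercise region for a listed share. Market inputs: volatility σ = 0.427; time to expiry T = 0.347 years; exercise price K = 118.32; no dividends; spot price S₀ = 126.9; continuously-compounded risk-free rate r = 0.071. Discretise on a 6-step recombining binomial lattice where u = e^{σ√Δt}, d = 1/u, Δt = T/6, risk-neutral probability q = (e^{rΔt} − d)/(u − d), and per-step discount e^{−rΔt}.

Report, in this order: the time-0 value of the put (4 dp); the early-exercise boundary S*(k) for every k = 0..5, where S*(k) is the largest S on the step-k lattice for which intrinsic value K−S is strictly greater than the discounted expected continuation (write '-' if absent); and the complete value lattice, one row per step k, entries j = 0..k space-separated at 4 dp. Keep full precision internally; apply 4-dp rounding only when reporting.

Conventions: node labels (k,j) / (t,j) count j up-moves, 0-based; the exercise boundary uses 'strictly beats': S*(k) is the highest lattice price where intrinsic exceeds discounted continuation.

Δt=0.05783, u=1.10814, d=0.90241, q=0.49435, disc=e^(-rΔt)=0.99590
k=6 terminal: V=max(K-S,0) → 49.7898 34.1659 14.9800 0.0000 0.0000 0.0000 0.0000
k=5: j=0 S=75.9414 intr=42.3786 cont=41.8937 V=42.3786[EX]; j=1 S=93.2550 intr=25.0650 cont=24.5802 V=25.0650[EX]; j=2 S=114.5157 intr=3.8043 cont=7.5436 V=7.5436[hold]; j=3 S=140.6236 intr=0.0000 cont=0.0000 V=0.0000[hold]; j=4 S=172.6837 intr=0.0000 cont=0.0000 V=0.0000[hold]; j=5 S=212.0530 intr=0.0000 cont=0.0000 V=0.0000[hold]  S*(5)=93.2550
k=4: j=0 S=84.1541 intr=34.1659 cont=33.6810 V=34.1659[EX]; j=1 S=103.3400 intr=14.9800 cont=16.3361 V=16.3361[hold]; j=2 S=126.9000 intr=0.0000 cont=3.7988 V=3.7988[hold]; j=3 S=155.8313 intr=0.0000 cont=0.0000 V=0.0000[hold]; j=4 S=191.3585 intr=0.0000 cont=0.0000 V=0.0000[hold]  S*(4)=84.1541
k=3: j=0 S=93.2550 intr=25.0650 cont=25.2478 V=25.2478[hold]; j=1 S=114.5157 intr=3.8043 cont=10.0967 V=10.0967[hold]; j=2 S=140.6236 intr=0.0000 cont=1.9130 V=1.9130[hold]; j=3 S=172.6837 intr=0.0000 cont=0.0000 V=0.0000[hold]  S*(3)=-
k=2: j=0 S=103.3400 intr=14.9800 cont=17.6851 V=17.6851[hold]; j=1 S=126.9000 intr=0.0000 cont=6.0263 V=6.0263[hold]; j=2 S=155.8313 intr=0.0000 cont=0.9633 V=0.9633[hold]  S*(2)=-
k=1: j=0 S=114.5157 intr=3.8043 cont=11.8727 V=11.8727[hold]; j=1 S=140.6236 intr=0.0000 cont=3.5090 V=3.5090[hold]  S*(1)=-
k=0: j=0 S=126.9000 intr=0.0000 cont=7.7064 V=7.7064[hold]  S*(0)=-

price = 7.7064
boundary = - - - - 84.1541 93.2550
tree:
7.7064
11.8727 3.5090
17.6851 6.0263 0.9633
25.2478 10.0967 1.9130 0.0000
34.1659 16.3361 3.7988 0.0000 0.0000
42.3786 25.0650 7.5436 0.0000 0.0000 0.0000
49.7898 34.1659 14.9800 0.0000 0.0000 0.0000 0.0000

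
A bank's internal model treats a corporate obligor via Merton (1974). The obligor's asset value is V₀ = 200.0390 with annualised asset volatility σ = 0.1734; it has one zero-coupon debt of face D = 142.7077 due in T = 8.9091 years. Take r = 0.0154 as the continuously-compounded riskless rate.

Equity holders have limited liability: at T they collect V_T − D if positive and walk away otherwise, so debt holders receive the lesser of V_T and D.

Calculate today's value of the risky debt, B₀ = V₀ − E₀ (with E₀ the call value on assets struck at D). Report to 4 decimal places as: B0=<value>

B0=116.6349

Equity is a call on the firm's assets struck at D = 142.7077:
d₁ = [ln(V₀/D) + (r + σ²/2)T] / (σ√T)
   = [ln(200.0390/142.7077) + (0.0154 + 0.5·0.1734²)·8.9091] / (0.1734·√8.9091)
   = [0.337714 + 0.271138] / 0.517566 = 1.176374
d₂ = d₁ − σ√T = 1.176374 − 0.517566 = 0.658807
N(d₁) = 0.880277,  N(d₂) = 0.744990,  e^(−rT) = 0.871796
E₀ = V₀·N(d₁) − D·e^(−rT)·N(d₂)
   = 200.0390·0.880277 − 142.7077·0.871796·0.744990 = 83.404072
B₀ = V₀ − E₀ = 200.0390 − 83.404072 = 116.634928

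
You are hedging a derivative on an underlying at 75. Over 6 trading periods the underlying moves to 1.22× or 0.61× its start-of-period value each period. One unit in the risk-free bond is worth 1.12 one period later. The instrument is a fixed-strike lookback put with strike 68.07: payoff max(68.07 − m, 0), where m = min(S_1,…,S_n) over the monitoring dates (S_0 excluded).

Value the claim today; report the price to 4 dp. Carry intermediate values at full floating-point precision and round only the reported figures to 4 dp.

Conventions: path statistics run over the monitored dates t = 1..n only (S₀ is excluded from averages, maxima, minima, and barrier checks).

Under the martingale measure an up-move has probability p* = 0.8361; value the claim as the probability-weighted average of per-path payoffs, discounted 6 periods at R = 1.12.
Enumerate all 2^6 = 64 price paths (U = up ×1.22, D = down ×0.61); each path with k up-moves has probability p*^k·(1−p*)^(6−k).
DDDDDD: m=3.8640, payoff=64.2060, prob=0.000019
UDDDDD: m=7.7281, payoff=60.3419, prob=0.000099
DUDDDD: m=7.7281, payoff=60.3419, prob=0.000099
UUDDDD: m=15.4561, payoff=52.6139, prob=0.000505
DDUDDD: m=7.7281, payoff=60.3419, prob=0.000099
UDUDDD: m=15.4561, payoff=52.6139, prob=0.000505
DUUDDD: m=15.4561, payoff=52.6139, prob=0.000505
UUUDDD: m=30.9122, payoff=37.1578, prob=0.002575
DDDUDD: m=7.7281, payoff=60.3419, prob=0.000099
UDDUDD: m=15.4561, payoff=52.6139, prob=0.000505
DUDUDD: m=15.4561, payoff=52.6139, prob=0.000505
UUDUDD: m=30.9122, payoff=37.1578, prob=0.002575
DDUUDD: m=15.4561, payoff=52.6139, prob=0.000505
UDUUDD: m=30.9122, payoff=37.1578, prob=0.002575
DUUUDD: m=30.9122, payoff=37.1578, prob=0.002575
UUUUDD: m=61.8244, payoff=6.2456, prob=0.013131
DDDDUD: m=7.7281, payoff=60.3419, prob=0.000099
UDDDUD: m=15.4561, payoff=52.6139, prob=0.000505
DUDDUD: m=15.4561, payoff=52.6139, prob=0.000505
UUDDUD: m=30.9122, payoff=37.1578, prob=0.002575
DDUDUD: m=15.4561, payoff=52.6139, prob=0.000505
UDUDUD: m=30.9122, payoff=37.1578, prob=0.002575
DUUDUD: m=30.9122, payoff=37.1578, prob=0.002575
UUUDUD: m=61.8244, payoff=6.2456, prob=0.013131
DDDUUD: m=15.4561, payoff=52.6139, prob=0.000505
UDDUUD: m=30.9122, payoff=37.1578, prob=0.002575
DUDUUD: m=30.9122, payoff=37.1578, prob=0.002575
UUDUUD: m=61.8244, payoff=6.2456, prob=0.013131
DDUUUD: m=27.9075, payoff=40.1625, prob=0.002575
UDUUUD: m=55.8150, payoff=12.2550, prob=0.013131
DUUUUD: m=45.7500, payoff=22.3200, prob=0.013131
UUUUUD: m=91.5000, payoff=0.0000, prob=0.066969
DDDDDU: m=6.3345, payoff=61.7355, prob=0.000099
UDDDDU: m=12.6689, payoff=55.4011, prob=0.000505
DUDDDU: m=12.6689, payoff=55.4011, prob=0.000505
UUDDDU: m=25.3379, payoff=42.7321, prob=0.002575
DDUDDU: m=12.6689, payoff=55.4011, prob=0.000505
UDUDDU: m=25.3379, payoff=42.7321, prob=0.002575
DUUDDU: m=25.3379, payoff=42.7321, prob=0.002575
UUUDDU: m=50.6758, payoff=17.3942, prob=0.013131
DDDUDU: m=12.6689, payoff=55.4011, prob=0.000505
UDDUDU: m=25.3379, payoff=42.7321, prob=0.002575
DUDUDU: m=25.3379, payoff=42.7321, prob=0.002575
UUDUDU: m=50.6758, payoff=17.3942, prob=0.013131
DDUUDU: m=25.3379, payoff=42.7321, prob=0.002575
UDUUDU: m=50.6758, payoff=17.3942, prob=0.013131
DUUUDU: m=45.7500, payoff=22.3200, prob=0.013131
UUUUDU: m=91.5000, payoff=0.0000, prob=0.066969
DDDDUU: m=10.3844, payoff=57.6856, prob=0.000505
UDDDUU: m=20.7688, payoff=47.3012, prob=0.002575
DUDDUU: m=20.7688, payoff=47.3012, prob=0.002575
UUDDUU: m=41.5375, payoff=26.5325, prob=0.013131
DDUDUU: m=20.7688, payoff=47.3012, prob=0.002575
UDUDUU: m=41.5375, payoff=26.5325, prob=0.013131
DUUDUU: m=41.5375, payoff=26.5325, prob=0.013131
UUUDUU: m=83.0750, payoff=0.0000, prob=0.066969
DDDUUU: m=17.0236, payoff=51.0464, prob=0.002575
UDDUUU: m=34.0472, payoff=34.0228, prob=0.013131
DUDUUU: m=34.0472, payoff=34.0228, prob=0.013131
UUDUUU: m=68.0943, payoff=0.0000, prob=0.066969
DDUUUU: m=27.9075, payoff=40.1625, prob=0.013131
UDUUUU: m=55.8150, payoff=12.2550, prob=0.066969
DUUUUU: m=45.7500, payoff=22.3200, prob=0.066969
UUUUUU: m=91.5000, payoff=0.0000, prob=0.341540
Price = Σ prob·payoff / R^6 = 9.025113 / 1.973823 = 4.5724

price = 4.5724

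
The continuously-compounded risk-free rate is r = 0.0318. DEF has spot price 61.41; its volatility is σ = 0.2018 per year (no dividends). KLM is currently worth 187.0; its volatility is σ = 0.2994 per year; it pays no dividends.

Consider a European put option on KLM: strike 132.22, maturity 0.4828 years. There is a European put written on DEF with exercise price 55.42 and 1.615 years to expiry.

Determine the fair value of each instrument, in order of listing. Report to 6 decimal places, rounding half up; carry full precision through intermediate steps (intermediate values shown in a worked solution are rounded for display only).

[KLM put K=132.22]
σ√T = 0.2994·√0.4828 = 0.208035
d₁ = (ln(S/K) + (r+σ²/2)T) / (σ√T) = (ln(187.0/132.22) + (0.0318+0.2994²/2)·0.4828) / 0.208035 = (0.346641 + 0.036992) / 0.208035 = 1.844086
d₂ = d₁ − σ√T = 1.844086 − 0.208035 = 1.636052
e^{−rT} = 0.984764
N(−d₁) = 0.032585,  N(−d₂) = 0.050914
price = K·e^{−rT}·N(−d₂) − S·N(−d₁) = 6.629332 − 6.093447 = 0.535885
[DEF put K=55.42]
σ√T = 0.2018·√1.615 = 0.256453
d₁ = (ln(S/K) + (r+σ²/2)T) / (σ√T) = (ln(61.41/55.42) + (0.0318+0.2018²/2)·1.615) / 0.256453 = (0.102632 + 0.084241) / 0.256453 = 0.728684
d₂ = d₁ − σ√T = 0.728684 − 0.256453 = 0.472232
e^{−rT} = 0.949939
N(−d₁) = 0.233097,  N(−d₂) = 0.318381
price = K·e^{−rT}·N(−d₂) − S·N(−d₁) = 16.761358 − 14.314508 = 2.446850

price(KLM put K=132.22) = 0.535885
price(DEF put K=55.42) = 2.446850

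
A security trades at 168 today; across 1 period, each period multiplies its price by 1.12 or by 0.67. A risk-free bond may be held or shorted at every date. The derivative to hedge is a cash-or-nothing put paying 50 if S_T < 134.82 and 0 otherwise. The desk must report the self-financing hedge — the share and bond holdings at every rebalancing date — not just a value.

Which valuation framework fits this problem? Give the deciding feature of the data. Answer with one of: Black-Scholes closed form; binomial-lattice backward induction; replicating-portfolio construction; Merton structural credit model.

framework: replicating-portfolio construction

Key observation: the deliverable is the dynamic trading strategy on the 1-step tree (spot 168, moves 1.12 and 0.67), so the valuation must go through the node-by-node replicating-portfolio solve.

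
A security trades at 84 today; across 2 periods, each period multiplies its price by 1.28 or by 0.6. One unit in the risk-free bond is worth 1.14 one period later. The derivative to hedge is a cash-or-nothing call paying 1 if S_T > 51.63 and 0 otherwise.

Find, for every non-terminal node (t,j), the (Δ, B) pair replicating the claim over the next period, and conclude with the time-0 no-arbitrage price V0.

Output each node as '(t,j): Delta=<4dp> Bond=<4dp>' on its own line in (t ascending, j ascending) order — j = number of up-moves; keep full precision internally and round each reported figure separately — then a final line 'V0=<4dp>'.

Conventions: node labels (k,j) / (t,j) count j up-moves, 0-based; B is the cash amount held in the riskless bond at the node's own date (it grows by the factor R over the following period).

Since d<R<u, set p* = (R−d)/(u−d) = 0.7941; price each node as the discounted p*-expectation of its children.
Expiry values: V(2,0)=0.0000, V(2,1)=1.0000, V(2,2)=1.0000
Node (1,0) S=50.4000: V=(p*·1.0000+(1−p*)·0.0000)/1.14=0.6966; Δ=(1.0000−0.0000)/(64.5120−30.2400)=0.0292; B=V−Δ·S=-0.7740
Node (1,1) S=107.5200: V=(p*·1.0000+(1−p*)·1.0000)/1.14=0.8772; Δ=(1.0000−1.0000)/(137.6256−64.5120)=0.0000; B=V−Δ·S=0.8772
Node (0,0) S=84.0000: V=(p*·0.8772+(1−p*)·0.6966)/1.14=0.7369; Δ=(0.8772−0.6966)/(107.5200−50.4000)=0.0032; B=V−Δ·S=0.4713
Sanity check at the root: Δ(0,0)·S0 + B(0,0) reproduces V0 = 0.7369.

(0,0): Delta=0.0032 Bond=0.4713
(1,0): Delta=0.0292 Bond=-0.7740
(1,1): Delta=0.0000 Bond=0.8772
V0=0.7369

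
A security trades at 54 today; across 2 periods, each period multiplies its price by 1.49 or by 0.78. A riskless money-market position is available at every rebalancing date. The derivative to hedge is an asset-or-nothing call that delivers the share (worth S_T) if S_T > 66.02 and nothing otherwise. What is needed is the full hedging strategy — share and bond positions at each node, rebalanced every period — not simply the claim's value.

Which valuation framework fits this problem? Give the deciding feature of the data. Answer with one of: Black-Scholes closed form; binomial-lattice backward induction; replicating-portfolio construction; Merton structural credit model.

Key observation: the task asks for the hedge itself — share and bond holdings at every node of the 2-period tree on spot 54 with factors 1.49/0.78 — which is exactly what the replicating-portfolio construction produces.

framework: replicating-portfolio construction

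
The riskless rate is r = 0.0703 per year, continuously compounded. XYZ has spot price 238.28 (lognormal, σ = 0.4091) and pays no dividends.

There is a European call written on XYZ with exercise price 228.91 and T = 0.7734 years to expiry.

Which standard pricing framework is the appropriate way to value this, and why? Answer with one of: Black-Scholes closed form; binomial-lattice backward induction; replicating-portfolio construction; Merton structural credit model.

framework: Black-Scholes closed form

Key observation: everything needed for the exact continuous-time valuation of the European call on XYZ (strike 228.91) is given, and no feature rules the closed form out.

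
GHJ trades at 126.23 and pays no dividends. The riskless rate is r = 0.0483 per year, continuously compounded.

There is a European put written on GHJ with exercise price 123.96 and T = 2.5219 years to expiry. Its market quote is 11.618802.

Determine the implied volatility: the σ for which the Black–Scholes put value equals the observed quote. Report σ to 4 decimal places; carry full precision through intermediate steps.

At σ = 0.2525 the Black–Scholes value reproduces the quote:
σ√T = 0.2525·√2.5219 = 0.400982
d₁ = (ln(S/K) + (r+σ²/2)T) / (σ√T) = (ln(126.23/123.96) + (0.0483+0.2525²/2)·2.5219) / 0.400982 = (0.018147 + 0.202201) / 0.400982 = 0.549520
d₂ = d₁ − σ√T = 0.549520 − 0.400982 = 0.148538
e^{−rT} = 0.885319
N(−d₁) = 0.291324,  N(−d₂) = 0.440959
V = K·e^{−rT}·N(−d₂) − S·N(−d₁) = 48.392663 − 36.773861 = 11.618802 (the quoted price), and the Black–Scholes price is strictly increasing in σ, so σ is unique

sigma = 0.2525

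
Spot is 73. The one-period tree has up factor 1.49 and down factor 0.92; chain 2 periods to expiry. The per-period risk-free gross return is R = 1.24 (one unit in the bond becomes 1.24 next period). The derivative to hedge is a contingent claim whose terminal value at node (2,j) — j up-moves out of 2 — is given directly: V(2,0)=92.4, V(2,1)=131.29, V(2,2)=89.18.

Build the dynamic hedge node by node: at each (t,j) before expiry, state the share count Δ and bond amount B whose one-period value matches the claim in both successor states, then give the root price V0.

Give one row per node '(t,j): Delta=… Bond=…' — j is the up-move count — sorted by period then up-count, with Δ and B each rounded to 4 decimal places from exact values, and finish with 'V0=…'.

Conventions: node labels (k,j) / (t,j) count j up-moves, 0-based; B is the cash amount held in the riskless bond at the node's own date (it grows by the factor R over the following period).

The replicating-portfolio and risk-neutral prices coincide; use p* = (1.24−0.92)/(1.49−0.92) = 0.5614 for the latter.
Terminal payoffs: V(2,0)=92.4000, V(2,1)=131.2900, V(2,2)=89.1800
  t=1,j=0: stock 67.1600 → up 100.0684 (V=131.2900), down 61.7872 (V=92.4000). Price 92.1234; hedge Δ=1.0159, bond B=23.8953.
  t=1,j=1: stock 108.7700 → up 162.0673 (V=89.1800), down 100.0684 (V=131.2900). Price 86.8140; hedge Δ=-0.6792, bond B=160.6911.
  t=0,j=0: stock 73.0000 → up 108.7700 (V=86.8140), down 67.1600 (V=92.1234). Price 71.8892; hedge Δ=-0.1276, bond B=81.2040.
Sanity check at the root: Δ(0,0)·S0 + B(0,0) reproduces V0 = 71.8892.

(0,0): Delta=-0.1276 Bond=81.2040
(1,0): Delta=1.0159 Bond=23.8953
(1,1): Delta=-0.6792 Bond=160.6911
V0=71.8892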